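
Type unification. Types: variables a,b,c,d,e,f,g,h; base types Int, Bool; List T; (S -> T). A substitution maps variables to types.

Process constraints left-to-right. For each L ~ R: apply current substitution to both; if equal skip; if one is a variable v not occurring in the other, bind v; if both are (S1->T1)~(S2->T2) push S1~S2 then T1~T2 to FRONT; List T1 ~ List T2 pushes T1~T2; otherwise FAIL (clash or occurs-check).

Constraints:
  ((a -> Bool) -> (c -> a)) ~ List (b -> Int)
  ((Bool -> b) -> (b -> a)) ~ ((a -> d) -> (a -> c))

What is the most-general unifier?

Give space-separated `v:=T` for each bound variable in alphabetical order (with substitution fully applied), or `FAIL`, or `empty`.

step 1: unify ((a -> Bool) -> (c -> a)) ~ List (b -> Int)  [subst: {-} | 1 pending]
  clash: ((a -> Bool) -> (c -> a)) vs List (b -> Int)

Answer: FAIL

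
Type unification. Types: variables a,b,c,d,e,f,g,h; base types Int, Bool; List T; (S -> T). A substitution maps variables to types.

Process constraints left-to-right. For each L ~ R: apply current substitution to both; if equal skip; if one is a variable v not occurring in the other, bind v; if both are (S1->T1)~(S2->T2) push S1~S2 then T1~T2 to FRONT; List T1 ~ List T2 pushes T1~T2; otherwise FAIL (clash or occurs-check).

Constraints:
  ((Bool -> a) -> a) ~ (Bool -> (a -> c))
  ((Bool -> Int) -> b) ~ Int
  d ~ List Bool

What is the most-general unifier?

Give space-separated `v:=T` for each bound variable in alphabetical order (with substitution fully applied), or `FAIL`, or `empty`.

step 1: unify ((Bool -> a) -> a) ~ (Bool -> (a -> c))  [subst: {-} | 2 pending]
  -> decompose arrow: push (Bool -> a)~Bool, a~(a -> c)
step 2: unify (Bool -> a) ~ Bool  [subst: {-} | 3 pending]
  clash: (Bool -> a) vs Bool

Answer: FAIL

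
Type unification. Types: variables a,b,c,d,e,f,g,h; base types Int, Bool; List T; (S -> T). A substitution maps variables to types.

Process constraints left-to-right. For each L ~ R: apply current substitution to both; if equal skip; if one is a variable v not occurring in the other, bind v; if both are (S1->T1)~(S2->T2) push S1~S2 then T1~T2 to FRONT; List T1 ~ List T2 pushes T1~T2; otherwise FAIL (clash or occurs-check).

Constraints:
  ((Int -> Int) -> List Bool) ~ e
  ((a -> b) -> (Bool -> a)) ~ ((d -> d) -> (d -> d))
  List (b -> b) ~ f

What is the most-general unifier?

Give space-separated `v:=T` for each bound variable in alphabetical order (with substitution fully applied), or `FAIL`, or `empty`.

Answer: a:=Bool b:=Bool d:=Bool e:=((Int -> Int) -> List Bool) f:=List (Bool -> Bool)

Derivation:
step 1: unify ((Int -> Int) -> List Bool) ~ e  [subst: {-} | 2 pending]
  bind e := ((Int -> Int) -> List Bool)
step 2: unify ((a -> b) -> (Bool -> a)) ~ ((d -> d) -> (d -> d))  [subst: {e:=((Int -> Int) -> List Bool)} | 1 pending]
  -> decompose arrow: push (a -> b)~(d -> d), (Bool -> a)~(d -> d)
step 3: unify (a -> b) ~ (d -> d)  [subst: {e:=((Int -> Int) -> List Bool)} | 2 pending]
  -> decompose arrow: push a~d, b~d
step 4: unify a ~ d  [subst: {e:=((Int -> Int) -> List Bool)} | 3 pending]
  bind a := d
step 5: unify b ~ d  [subst: {e:=((Int -> Int) -> List Bool), a:=d} | 2 pending]
  bind b := d
step 6: unify (Bool -> d) ~ (d -> d)  [subst: {e:=((Int -> Int) -> List Bool), a:=d, b:=d} | 1 pending]
  -> decompose arrow: push Bool~d, d~d
step 7: unify Bool ~ d  [subst: {e:=((Int -> Int) -> List Bool), a:=d, b:=d} | 2 pending]
  bind d := Bool
step 8: unify Bool ~ Bool  [subst: {e:=((Int -> Int) -> List Bool), a:=d, b:=d, d:=Bool} | 1 pending]
  -> identical, skip
step 9: unify List (Bool -> Bool) ~ f  [subst: {e:=((Int -> Int) -> List Bool), a:=d, b:=d, d:=Bool} | 0 pending]
  bind f := List (Bool -> Bool)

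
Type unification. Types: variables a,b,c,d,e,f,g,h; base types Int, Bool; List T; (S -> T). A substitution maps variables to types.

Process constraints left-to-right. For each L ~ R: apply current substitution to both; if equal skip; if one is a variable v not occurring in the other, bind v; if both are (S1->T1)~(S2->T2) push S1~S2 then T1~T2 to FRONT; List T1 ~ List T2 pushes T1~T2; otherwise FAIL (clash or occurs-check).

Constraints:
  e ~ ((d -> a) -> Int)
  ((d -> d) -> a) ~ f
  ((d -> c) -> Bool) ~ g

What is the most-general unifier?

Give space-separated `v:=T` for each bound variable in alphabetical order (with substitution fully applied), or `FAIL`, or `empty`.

step 1: unify e ~ ((d -> a) -> Int)  [subst: {-} | 2 pending]
  bind e := ((d -> a) -> Int)
step 2: unify ((d -> d) -> a) ~ f  [subst: {e:=((d -> a) -> Int)} | 1 pending]
  bind f := ((d -> d) -> a)
step 3: unify ((d -> c) -> Bool) ~ g  [subst: {e:=((d -> a) -> Int), f:=((d -> d) -> a)} | 0 pending]
  bind g := ((d -> c) -> Bool)

Answer: e:=((d -> a) -> Int) f:=((d -> d) -> a) g:=((d -> c) -> Bool)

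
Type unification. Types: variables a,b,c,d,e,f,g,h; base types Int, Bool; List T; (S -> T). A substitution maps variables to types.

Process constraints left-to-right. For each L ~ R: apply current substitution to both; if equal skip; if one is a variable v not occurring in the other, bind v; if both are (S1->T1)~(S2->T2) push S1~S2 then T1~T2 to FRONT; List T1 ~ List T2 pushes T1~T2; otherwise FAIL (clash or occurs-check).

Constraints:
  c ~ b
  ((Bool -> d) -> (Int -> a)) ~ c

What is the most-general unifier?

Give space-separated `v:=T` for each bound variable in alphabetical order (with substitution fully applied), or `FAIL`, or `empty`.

step 1: unify c ~ b  [subst: {-} | 1 pending]
  bind c := b
step 2: unify ((Bool -> d) -> (Int -> a)) ~ b  [subst: {c:=b} | 0 pending]
  bind b := ((Bool -> d) -> (Int -> a))

Answer: b:=((Bool -> d) -> (Int -> a)) c:=((Bool -> d) -> (Int -> a))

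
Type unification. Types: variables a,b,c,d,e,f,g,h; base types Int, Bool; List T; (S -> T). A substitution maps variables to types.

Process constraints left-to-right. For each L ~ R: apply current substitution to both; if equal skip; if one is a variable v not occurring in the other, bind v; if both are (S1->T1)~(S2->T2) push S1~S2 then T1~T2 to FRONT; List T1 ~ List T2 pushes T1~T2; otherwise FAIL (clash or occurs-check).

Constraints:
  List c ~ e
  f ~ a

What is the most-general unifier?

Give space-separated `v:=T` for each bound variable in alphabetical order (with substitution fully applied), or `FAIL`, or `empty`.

Answer: e:=List c f:=a

Derivation:
step 1: unify List c ~ e  [subst: {-} | 1 pending]
  bind e := List c
step 2: unify f ~ a  [subst: {e:=List c} | 0 pending]
  bind f := a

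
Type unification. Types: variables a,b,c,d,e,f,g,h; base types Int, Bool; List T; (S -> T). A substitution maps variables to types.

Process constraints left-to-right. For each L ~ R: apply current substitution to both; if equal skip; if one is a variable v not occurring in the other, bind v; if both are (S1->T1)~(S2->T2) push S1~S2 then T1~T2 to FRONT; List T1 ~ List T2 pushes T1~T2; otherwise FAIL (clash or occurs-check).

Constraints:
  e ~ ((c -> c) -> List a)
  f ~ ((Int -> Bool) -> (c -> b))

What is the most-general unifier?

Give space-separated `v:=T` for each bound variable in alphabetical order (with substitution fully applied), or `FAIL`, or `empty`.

step 1: unify e ~ ((c -> c) -> List a)  [subst: {-} | 1 pending]
  bind e := ((c -> c) -> List a)
step 2: unify f ~ ((Int -> Bool) -> (c -> b))  [subst: {e:=((c -> c) -> List a)} | 0 pending]
  bind f := ((Int -> Bool) -> (c -> b))

Answer: e:=((c -> c) -> List a) f:=((Int -> Bool) -> (c -> b))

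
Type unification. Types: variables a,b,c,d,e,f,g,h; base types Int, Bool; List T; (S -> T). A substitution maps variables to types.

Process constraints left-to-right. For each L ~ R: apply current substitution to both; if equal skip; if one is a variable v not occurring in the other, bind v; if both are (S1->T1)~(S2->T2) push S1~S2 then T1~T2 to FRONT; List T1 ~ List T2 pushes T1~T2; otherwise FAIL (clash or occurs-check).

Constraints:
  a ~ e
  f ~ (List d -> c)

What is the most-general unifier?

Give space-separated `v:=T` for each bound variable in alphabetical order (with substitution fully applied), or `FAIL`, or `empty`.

step 1: unify a ~ e  [subst: {-} | 1 pending]
  bind a := e
step 2: unify f ~ (List d -> c)  [subst: {a:=e} | 0 pending]
  bind f := (List d -> c)

Answer: a:=e f:=(List d -> c)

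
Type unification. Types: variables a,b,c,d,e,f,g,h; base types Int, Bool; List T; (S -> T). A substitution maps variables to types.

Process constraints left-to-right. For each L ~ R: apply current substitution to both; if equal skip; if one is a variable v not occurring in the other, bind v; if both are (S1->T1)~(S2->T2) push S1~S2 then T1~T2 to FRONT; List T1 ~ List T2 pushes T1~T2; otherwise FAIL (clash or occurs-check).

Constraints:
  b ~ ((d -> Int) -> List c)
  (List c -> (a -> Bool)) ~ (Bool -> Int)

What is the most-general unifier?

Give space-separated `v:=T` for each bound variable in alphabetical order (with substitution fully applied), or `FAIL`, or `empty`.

Answer: FAIL

Derivation:
step 1: unify b ~ ((d -> Int) -> List c)  [subst: {-} | 1 pending]
  bind b := ((d -> Int) -> List c)
step 2: unify (List c -> (a -> Bool)) ~ (Bool -> Int)  [subst: {b:=((d -> Int) -> List c)} | 0 pending]
  -> decompose arrow: push List c~Bool, (a -> Bool)~Int
step 3: unify List c ~ Bool  [subst: {b:=((d -> Int) -> List c)} | 1 pending]
  clash: List c vs Bool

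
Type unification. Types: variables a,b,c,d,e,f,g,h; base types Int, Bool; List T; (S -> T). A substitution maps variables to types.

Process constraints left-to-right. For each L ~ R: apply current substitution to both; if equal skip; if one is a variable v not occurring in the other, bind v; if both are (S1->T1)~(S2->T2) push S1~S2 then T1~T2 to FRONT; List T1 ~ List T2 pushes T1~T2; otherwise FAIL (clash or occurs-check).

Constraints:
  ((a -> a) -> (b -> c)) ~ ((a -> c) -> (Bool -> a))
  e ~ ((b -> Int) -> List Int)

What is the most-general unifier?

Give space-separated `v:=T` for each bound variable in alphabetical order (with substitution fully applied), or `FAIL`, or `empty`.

Answer: a:=c b:=Bool e:=((Bool -> Int) -> List Int)

Derivation:
step 1: unify ((a -> a) -> (b -> c)) ~ ((a -> c) -> (Bool -> a))  [subst: {-} | 1 pending]
  -> decompose arrow: push (a -> a)~(a -> c), (b -> c)~(Bool -> a)
step 2: unify (a -> a) ~ (a -> c)  [subst: {-} | 2 pending]
  -> decompose arrow: push a~a, a~c
step 3: unify a ~ a  [subst: {-} | 3 pending]
  -> identical, skip
step 4: unify a ~ c  [subst: {-} | 2 pending]
  bind a := c
step 5: unify (b -> c) ~ (Bool -> c)  [subst: {a:=c} | 1 pending]
  -> decompose arrow: push b~Bool, c~c
step 6: unify b ~ Bool  [subst: {a:=c} | 2 pending]
  bind b := Bool
step 7: unify c ~ c  [subst: {a:=c, b:=Bool} | 1 pending]
  -> identical, skip
step 8: unify e ~ ((Bool -> Int) -> List Int)  [subst: {a:=c, b:=Bool} | 0 pending]
  bind e := ((Bool -> Int) -> List Int)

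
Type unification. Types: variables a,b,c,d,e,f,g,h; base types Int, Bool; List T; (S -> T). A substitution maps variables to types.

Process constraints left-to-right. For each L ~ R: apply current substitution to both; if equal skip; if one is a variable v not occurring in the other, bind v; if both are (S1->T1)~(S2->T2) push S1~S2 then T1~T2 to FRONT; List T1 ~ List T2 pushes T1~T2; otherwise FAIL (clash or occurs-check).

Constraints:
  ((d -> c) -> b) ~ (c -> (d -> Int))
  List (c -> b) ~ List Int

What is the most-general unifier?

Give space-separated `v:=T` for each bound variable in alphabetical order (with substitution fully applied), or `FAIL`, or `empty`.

step 1: unify ((d -> c) -> b) ~ (c -> (d -> Int))  [subst: {-} | 1 pending]
  -> decompose arrow: push (d -> c)~c, b~(d -> Int)
step 2: unify (d -> c) ~ c  [subst: {-} | 2 pending]
  occurs-check fail

Answer: FAIL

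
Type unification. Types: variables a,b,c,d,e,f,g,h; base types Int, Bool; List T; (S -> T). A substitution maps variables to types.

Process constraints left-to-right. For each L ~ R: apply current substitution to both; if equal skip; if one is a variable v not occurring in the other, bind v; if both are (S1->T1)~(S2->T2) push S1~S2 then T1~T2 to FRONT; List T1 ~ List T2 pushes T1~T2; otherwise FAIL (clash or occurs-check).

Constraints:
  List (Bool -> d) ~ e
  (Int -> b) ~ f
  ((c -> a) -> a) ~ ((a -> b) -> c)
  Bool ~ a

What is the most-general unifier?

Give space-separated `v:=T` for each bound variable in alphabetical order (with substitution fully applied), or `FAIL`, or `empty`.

Answer: a:=Bool b:=Bool c:=Bool e:=List (Bool -> d) f:=(Int -> Bool)

Derivation:
step 1: unify List (Bool -> d) ~ e  [subst: {-} | 3 pending]
  bind e := List (Bool -> d)
step 2: unify (Int -> b) ~ f  [subst: {e:=List (Bool -> d)} | 2 pending]
  bind f := (Int -> b)
step 3: unify ((c -> a) -> a) ~ ((a -> b) -> c)  [subst: {e:=List (Bool -> d), f:=(Int -> b)} | 1 pending]
  -> decompose arrow: push (c -> a)~(a -> b), a~c
step 4: unify (c -> a) ~ (a -> b)  [subst: {e:=List (Bool -> d), f:=(Int -> b)} | 2 pending]
  -> decompose arrow: push c~a, a~b
step 5: unify c ~ a  [subst: {e:=List (Bool -> d), f:=(Int -> b)} | 3 pending]
  bind c := a
step 6: unify a ~ b  [subst: {e:=List (Bool -> d), f:=(Int -> b), c:=a} | 2 pending]
  bind a := b
step 7: unify b ~ b  [subst: {e:=List (Bool -> d), f:=(Int -> b), c:=a, a:=b} | 1 pending]
  -> identical, skip
step 8: unify Bool ~ b  [subst: {e:=List (Bool -> d), f:=(Int -> b), c:=a, a:=b} | 0 pending]
  bind b := Bool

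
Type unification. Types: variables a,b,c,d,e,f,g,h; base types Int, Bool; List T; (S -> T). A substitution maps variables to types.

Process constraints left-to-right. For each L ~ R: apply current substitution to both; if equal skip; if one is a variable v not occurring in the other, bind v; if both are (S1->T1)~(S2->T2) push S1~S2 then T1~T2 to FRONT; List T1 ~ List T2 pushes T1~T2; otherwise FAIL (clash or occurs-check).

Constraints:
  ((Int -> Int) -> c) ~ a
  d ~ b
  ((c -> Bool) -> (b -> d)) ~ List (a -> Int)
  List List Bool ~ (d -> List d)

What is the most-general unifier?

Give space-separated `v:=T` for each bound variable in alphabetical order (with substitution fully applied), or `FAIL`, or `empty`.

step 1: unify ((Int -> Int) -> c) ~ a  [subst: {-} | 3 pending]
  bind a := ((Int -> Int) -> c)
step 2: unify d ~ b  [subst: {a:=((Int -> Int) -> c)} | 2 pending]
  bind d := b
step 3: unify ((c -> Bool) -> (b -> b)) ~ List (((Int -> Int) -> c) -> Int)  [subst: {a:=((Int -> Int) -> c), d:=b} | 1 pending]
  clash: ((c -> Bool) -> (b -> b)) vs List (((Int -> Int) -> c) -> Int)

Answer: FAIL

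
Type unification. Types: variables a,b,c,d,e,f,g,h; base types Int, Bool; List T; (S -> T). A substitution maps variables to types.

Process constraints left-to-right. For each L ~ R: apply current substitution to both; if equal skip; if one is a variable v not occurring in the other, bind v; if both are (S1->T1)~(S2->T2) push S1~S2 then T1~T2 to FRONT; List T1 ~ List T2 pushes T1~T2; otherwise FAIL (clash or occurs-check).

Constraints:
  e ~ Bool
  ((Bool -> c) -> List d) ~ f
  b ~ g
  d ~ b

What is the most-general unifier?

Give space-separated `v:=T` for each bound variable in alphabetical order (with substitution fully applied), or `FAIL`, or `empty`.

Answer: b:=g d:=g e:=Bool f:=((Bool -> c) -> List g)

Derivation:
step 1: unify e ~ Bool  [subst: {-} | 3 pending]
  bind e := Bool
step 2: unify ((Bool -> c) -> List d) ~ f  [subst: {e:=Bool} | 2 pending]
  bind f := ((Bool -> c) -> List d)
step 3: unify b ~ g  [subst: {e:=Bool, f:=((Bool -> c) -> List d)} | 1 pending]
  bind b := g
step 4: unify d ~ g  [subst: {e:=Bool, f:=((Bool -> c) -> List d), b:=g} | 0 pending]
  bind d := g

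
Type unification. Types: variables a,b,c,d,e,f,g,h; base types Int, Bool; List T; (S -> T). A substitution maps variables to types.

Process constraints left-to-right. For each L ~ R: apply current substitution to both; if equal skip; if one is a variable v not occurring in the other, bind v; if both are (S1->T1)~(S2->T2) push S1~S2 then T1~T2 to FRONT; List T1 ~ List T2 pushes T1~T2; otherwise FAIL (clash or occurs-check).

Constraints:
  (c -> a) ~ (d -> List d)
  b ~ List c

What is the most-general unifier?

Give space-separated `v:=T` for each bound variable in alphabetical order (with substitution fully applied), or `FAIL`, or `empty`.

Answer: a:=List d b:=List d c:=d

Derivation:
step 1: unify (c -> a) ~ (d -> List d)  [subst: {-} | 1 pending]
  -> decompose arrow: push c~d, a~List d
step 2: unify c ~ d  [subst: {-} | 2 pending]
  bind c := d
step 3: unify a ~ List d  [subst: {c:=d} | 1 pending]
  bind a := List d
step 4: unify b ~ List d  [subst: {c:=d, a:=List d} | 0 pending]
  bind b := List d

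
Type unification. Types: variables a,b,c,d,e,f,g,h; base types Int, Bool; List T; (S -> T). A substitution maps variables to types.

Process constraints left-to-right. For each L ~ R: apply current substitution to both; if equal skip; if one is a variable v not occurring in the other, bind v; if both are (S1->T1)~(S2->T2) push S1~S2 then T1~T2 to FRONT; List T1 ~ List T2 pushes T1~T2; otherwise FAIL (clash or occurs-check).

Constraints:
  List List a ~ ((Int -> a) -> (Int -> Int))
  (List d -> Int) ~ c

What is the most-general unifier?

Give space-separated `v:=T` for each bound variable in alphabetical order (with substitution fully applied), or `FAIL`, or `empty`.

Answer: FAIL

Derivation:
step 1: unify List List a ~ ((Int -> a) -> (Int -> Int))  [subst: {-} | 1 pending]
  clash: List List a vs ((Int -> a) -> (Int -> Int))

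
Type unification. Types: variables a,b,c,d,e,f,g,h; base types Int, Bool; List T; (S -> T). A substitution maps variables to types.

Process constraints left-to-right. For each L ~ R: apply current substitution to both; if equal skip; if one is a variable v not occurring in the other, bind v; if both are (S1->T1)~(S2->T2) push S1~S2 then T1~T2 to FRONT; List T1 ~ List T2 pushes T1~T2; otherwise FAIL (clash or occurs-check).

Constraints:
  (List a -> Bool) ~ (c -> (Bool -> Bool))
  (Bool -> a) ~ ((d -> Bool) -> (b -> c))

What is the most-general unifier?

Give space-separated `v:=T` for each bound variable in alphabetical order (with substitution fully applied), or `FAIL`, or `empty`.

step 1: unify (List a -> Bool) ~ (c -> (Bool -> Bool))  [subst: {-} | 1 pending]
  -> decompose arrow: push List a~c, Bool~(Bool -> Bool)
step 2: unify List a ~ c  [subst: {-} | 2 pending]
  bind c := List a
step 3: unify Bool ~ (Bool -> Bool)  [subst: {c:=List a} | 1 pending]
  clash: Bool vs (Bool -> Bool)

Answer: FAIL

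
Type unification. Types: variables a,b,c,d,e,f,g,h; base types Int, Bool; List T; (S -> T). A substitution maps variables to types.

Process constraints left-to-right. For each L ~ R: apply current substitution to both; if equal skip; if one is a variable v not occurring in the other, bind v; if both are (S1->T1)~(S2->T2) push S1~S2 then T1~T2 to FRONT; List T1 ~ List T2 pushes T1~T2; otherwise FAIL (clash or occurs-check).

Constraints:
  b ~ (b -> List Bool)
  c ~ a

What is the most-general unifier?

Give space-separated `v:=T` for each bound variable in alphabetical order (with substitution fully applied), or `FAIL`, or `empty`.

step 1: unify b ~ (b -> List Bool)  [subst: {-} | 1 pending]
  occurs-check fail: b in (b -> List Bool)

Answer: FAIL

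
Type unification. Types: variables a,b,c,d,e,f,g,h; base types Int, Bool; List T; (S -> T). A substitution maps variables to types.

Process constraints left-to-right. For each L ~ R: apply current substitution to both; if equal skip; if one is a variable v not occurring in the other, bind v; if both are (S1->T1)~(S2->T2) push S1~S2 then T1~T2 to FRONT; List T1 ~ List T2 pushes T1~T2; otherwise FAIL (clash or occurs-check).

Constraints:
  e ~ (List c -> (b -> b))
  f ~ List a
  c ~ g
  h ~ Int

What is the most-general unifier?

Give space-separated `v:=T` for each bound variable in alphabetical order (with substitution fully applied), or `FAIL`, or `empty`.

Answer: c:=g e:=(List g -> (b -> b)) f:=List a h:=Int

Derivation:
step 1: unify e ~ (List c -> (b -> b))  [subst: {-} | 3 pending]
  bind e := (List c -> (b -> b))
step 2: unify f ~ List a  [subst: {e:=(List c -> (b -> b))} | 2 pending]
  bind f := List a
step 3: unify c ~ g  [subst: {e:=(List c -> (b -> b)), f:=List a} | 1 pending]
  bind c := g
step 4: unify h ~ Int  [subst: {e:=(List c -> (b -> b)), f:=List a, c:=g} | 0 pending]
  bind h := Int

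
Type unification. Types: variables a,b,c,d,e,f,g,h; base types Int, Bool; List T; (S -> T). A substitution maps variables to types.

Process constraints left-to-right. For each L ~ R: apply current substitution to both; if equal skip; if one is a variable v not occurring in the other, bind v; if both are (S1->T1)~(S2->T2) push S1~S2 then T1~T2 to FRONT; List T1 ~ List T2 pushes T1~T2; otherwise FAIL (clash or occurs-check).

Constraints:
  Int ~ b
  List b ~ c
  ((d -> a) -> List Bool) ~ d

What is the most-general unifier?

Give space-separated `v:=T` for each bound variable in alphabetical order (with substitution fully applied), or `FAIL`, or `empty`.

Answer: FAIL

Derivation:
step 1: unify Int ~ b  [subst: {-} | 2 pending]
  bind b := Int
step 2: unify List Int ~ c  [subst: {b:=Int} | 1 pending]
  bind c := List Int
step 3: unify ((d -> a) -> List Bool) ~ d  [subst: {b:=Int, c:=List Int} | 0 pending]
  occurs-check fail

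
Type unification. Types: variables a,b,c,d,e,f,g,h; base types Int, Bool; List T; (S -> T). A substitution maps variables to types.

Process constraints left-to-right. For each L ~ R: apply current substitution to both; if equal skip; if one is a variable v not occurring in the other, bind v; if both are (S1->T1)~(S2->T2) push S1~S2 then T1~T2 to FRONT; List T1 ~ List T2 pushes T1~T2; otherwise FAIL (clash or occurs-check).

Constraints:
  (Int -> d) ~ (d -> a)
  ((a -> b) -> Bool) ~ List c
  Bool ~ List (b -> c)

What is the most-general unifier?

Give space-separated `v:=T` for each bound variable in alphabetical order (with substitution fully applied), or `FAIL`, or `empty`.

Answer: FAIL

Derivation:
step 1: unify (Int -> d) ~ (d -> a)  [subst: {-} | 2 pending]
  -> decompose arrow: push Int~d, d~a
step 2: unify Int ~ d  [subst: {-} | 3 pending]
  bind d := Int
step 3: unify Int ~ a  [subst: {d:=Int} | 2 pending]
  bind a := Int
step 4: unify ((Int -> b) -> Bool) ~ List c  [subst: {d:=Int, a:=Int} | 1 pending]
  clash: ((Int -> b) -> Bool) vs List c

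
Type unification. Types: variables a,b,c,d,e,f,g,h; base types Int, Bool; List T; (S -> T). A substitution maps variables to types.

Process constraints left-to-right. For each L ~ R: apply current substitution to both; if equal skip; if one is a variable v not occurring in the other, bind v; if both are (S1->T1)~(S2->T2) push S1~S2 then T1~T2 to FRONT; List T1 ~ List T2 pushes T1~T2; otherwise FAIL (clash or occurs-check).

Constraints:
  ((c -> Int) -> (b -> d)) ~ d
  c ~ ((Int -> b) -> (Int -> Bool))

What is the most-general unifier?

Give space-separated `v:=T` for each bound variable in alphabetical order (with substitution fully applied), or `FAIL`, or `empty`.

Answer: FAIL

Derivation:
step 1: unify ((c -> Int) -> (b -> d)) ~ d  [subst: {-} | 1 pending]
  occurs-check fail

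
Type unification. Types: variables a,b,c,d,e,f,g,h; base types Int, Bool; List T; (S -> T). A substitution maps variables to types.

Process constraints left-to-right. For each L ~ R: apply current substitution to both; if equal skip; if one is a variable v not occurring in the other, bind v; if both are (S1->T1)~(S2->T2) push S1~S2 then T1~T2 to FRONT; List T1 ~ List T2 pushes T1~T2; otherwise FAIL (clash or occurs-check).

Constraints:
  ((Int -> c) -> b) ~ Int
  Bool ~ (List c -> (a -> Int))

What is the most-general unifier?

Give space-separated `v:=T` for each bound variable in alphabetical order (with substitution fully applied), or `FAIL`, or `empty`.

Answer: FAIL

Derivation:
step 1: unify ((Int -> c) -> b) ~ Int  [subst: {-} | 1 pending]
  clash: ((Int -> c) -> b) vs Int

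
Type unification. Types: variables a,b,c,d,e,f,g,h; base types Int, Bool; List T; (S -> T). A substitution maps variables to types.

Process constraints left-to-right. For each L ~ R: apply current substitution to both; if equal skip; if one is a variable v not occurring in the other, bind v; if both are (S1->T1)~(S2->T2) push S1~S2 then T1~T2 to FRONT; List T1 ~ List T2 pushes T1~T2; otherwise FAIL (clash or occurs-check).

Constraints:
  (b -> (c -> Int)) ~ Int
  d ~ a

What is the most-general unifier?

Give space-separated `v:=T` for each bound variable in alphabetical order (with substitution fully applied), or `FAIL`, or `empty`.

step 1: unify (b -> (c -> Int)) ~ Int  [subst: {-} | 1 pending]
  clash: (b -> (c -> Int)) vs Int

Answer: FAIL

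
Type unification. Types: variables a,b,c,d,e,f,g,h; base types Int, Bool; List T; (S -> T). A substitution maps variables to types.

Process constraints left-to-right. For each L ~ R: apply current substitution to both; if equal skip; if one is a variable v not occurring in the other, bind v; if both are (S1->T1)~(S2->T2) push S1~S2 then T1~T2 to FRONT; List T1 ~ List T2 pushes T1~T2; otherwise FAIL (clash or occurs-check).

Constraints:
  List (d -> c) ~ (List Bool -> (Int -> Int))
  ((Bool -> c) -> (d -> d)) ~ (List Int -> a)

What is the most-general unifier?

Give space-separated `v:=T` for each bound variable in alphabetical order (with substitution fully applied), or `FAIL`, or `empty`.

Answer: FAIL

Derivation:
step 1: unify List (d -> c) ~ (List Bool -> (Int -> Int))  [subst: {-} | 1 pending]
  clash: List (d -> c) vs (List Bool -> (Int -> Int))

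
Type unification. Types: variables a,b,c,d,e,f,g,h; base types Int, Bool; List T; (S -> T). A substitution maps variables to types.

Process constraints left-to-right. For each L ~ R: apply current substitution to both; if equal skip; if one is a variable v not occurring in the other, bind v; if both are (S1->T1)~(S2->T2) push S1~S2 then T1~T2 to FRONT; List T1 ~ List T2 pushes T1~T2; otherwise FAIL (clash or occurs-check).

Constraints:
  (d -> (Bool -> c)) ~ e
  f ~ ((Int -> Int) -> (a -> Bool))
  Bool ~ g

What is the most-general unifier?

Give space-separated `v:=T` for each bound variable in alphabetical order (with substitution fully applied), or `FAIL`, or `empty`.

step 1: unify (d -> (Bool -> c)) ~ e  [subst: {-} | 2 pending]
  bind e := (d -> (Bool -> c))
step 2: unify f ~ ((Int -> Int) -> (a -> Bool))  [subst: {e:=(d -> (Bool -> c))} | 1 pending]
  bind f := ((Int -> Int) -> (a -> Bool))
step 3: unify Bool ~ g  [subst: {e:=(d -> (Bool -> c)), f:=((Int -> Int) -> (a -> Bool))} | 0 pending]
  bind g := Bool

Answer: e:=(d -> (Bool -> c)) f:=((Int -> Int) -> (a -> Bool)) g:=Bool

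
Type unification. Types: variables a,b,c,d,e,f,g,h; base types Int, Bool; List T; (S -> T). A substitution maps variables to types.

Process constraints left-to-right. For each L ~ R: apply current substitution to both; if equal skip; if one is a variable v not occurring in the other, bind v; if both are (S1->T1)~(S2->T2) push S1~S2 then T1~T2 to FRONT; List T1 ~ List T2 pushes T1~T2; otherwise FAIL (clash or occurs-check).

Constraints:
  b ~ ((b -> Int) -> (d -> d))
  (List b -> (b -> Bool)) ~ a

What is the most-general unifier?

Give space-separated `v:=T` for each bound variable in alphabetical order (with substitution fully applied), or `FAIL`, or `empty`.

Answer: FAIL

Derivation:
step 1: unify b ~ ((b -> Int) -> (d -> d))  [subst: {-} | 1 pending]
  occurs-check fail: b in ((b -> Int) -> (d -> d))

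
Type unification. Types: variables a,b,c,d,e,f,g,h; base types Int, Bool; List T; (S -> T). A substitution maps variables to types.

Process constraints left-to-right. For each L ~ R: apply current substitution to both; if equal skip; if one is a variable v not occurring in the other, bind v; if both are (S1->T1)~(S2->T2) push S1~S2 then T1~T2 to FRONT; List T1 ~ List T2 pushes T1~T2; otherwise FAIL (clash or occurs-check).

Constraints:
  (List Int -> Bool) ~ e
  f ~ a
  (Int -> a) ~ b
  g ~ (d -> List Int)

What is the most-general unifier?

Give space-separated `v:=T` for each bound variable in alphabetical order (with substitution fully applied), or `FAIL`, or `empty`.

step 1: unify (List Int -> Bool) ~ e  [subst: {-} | 3 pending]
  bind e := (List Int -> Bool)
step 2: unify f ~ a  [subst: {e:=(List Int -> Bool)} | 2 pending]
  bind f := a
step 3: unify (Int -> a) ~ b  [subst: {e:=(List Int -> Bool), f:=a} | 1 pending]
  bind b := (Int -> a)
step 4: unify g ~ (d -> List Int)  [subst: {e:=(List Int -> Bool), f:=a, b:=(Int -> a)} | 0 pending]
  bind g := (d -> List Int)

Answer: b:=(Int -> a) e:=(List Int -> Bool) f:=a g:=(d -> List Int)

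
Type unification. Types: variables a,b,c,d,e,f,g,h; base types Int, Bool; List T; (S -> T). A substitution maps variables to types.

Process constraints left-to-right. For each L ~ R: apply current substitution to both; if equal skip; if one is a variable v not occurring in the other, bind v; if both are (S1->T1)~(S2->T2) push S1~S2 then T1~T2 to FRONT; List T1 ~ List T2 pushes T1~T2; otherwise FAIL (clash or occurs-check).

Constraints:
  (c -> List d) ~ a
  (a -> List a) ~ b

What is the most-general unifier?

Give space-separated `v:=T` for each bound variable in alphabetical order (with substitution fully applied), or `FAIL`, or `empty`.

Answer: a:=(c -> List d) b:=((c -> List d) -> List (c -> List d))

Derivation:
step 1: unify (c -> List d) ~ a  [subst: {-} | 1 pending]
  bind a := (c -> List d)
step 2: unify ((c -> List d) -> List (c -> List d)) ~ b  [subst: {a:=(c -> List d)} | 0 pending]
  bind b := ((c -> List d) -> List (c -> List d))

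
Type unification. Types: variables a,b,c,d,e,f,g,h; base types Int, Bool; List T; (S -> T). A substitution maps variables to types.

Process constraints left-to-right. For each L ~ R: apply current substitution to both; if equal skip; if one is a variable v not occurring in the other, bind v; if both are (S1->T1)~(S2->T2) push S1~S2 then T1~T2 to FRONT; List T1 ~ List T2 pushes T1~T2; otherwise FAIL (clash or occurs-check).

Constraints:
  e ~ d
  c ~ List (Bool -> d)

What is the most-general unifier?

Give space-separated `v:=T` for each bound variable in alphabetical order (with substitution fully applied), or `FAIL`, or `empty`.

step 1: unify e ~ d  [subst: {-} | 1 pending]
  bind e := d
step 2: unify c ~ List (Bool -> d)  [subst: {e:=d} | 0 pending]
  bind c := List (Bool -> d)

Answer: c:=List (Bool -> d) e:=d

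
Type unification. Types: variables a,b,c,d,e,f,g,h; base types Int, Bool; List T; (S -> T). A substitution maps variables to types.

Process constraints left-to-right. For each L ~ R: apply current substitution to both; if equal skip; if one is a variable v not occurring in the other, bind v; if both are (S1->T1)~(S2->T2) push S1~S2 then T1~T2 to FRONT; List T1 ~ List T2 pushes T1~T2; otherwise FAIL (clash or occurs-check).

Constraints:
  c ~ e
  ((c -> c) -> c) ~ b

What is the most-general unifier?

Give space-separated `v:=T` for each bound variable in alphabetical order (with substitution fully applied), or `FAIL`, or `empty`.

step 1: unify c ~ e  [subst: {-} | 1 pending]
  bind c := e
step 2: unify ((e -> e) -> e) ~ b  [subst: {c:=e} | 0 pending]
  bind b := ((e -> e) -> e)

Answer: b:=((e -> e) -> e) c:=e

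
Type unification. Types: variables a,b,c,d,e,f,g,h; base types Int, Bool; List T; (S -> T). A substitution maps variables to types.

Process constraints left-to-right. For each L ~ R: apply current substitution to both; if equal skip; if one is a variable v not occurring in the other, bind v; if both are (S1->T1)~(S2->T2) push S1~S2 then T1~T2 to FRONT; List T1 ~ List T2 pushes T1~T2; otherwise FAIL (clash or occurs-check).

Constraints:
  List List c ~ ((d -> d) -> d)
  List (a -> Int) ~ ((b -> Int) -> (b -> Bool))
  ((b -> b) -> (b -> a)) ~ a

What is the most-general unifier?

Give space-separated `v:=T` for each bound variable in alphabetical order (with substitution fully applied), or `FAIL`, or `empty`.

step 1: unify List List c ~ ((d -> d) -> d)  [subst: {-} | 2 pending]
  clash: List List c vs ((d -> d) -> d)

Answer: FAIL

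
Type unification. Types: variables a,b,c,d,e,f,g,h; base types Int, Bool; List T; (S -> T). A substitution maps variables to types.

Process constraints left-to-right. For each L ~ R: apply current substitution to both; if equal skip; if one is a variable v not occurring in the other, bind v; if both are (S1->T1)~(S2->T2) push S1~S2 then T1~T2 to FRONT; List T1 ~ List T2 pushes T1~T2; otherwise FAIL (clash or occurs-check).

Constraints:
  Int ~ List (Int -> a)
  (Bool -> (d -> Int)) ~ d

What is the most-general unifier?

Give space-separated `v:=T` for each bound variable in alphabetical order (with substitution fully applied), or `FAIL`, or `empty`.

step 1: unify Int ~ List (Int -> a)  [subst: {-} | 1 pending]
  clash: Int vs List (Int -> a)

Answer: FAIL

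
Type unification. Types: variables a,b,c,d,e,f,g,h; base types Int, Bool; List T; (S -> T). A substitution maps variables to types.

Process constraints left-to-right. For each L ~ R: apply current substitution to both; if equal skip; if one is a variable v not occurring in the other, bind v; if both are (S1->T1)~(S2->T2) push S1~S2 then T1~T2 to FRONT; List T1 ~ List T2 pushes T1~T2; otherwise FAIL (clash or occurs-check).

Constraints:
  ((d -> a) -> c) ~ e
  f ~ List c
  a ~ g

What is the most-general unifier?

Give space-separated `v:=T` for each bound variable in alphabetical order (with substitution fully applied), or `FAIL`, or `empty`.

step 1: unify ((d -> a) -> c) ~ e  [subst: {-} | 2 pending]
  bind e := ((d -> a) -> c)
step 2: unify f ~ List c  [subst: {e:=((d -> a) -> c)} | 1 pending]
  bind f := List c
step 3: unify a ~ g  [subst: {e:=((d -> a) -> c), f:=List c} | 0 pending]
  bind a := g

Answer: a:=g e:=((d -> g) -> c) f:=List c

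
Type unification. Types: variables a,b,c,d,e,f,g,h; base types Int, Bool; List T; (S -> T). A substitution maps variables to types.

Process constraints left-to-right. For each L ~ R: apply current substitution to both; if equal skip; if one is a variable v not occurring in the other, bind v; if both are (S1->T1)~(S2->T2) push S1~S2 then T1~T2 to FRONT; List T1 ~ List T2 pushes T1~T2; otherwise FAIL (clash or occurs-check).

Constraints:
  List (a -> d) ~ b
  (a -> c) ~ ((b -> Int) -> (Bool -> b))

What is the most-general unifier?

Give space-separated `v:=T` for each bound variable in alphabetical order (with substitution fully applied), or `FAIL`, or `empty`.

Answer: FAIL

Derivation:
step 1: unify List (a -> d) ~ b  [subst: {-} | 1 pending]
  bind b := List (a -> d)
step 2: unify (a -> c) ~ ((List (a -> d) -> Int) -> (Bool -> List (a -> d)))  [subst: {b:=List (a -> d)} | 0 pending]
  -> decompose arrow: push a~(List (a -> d) -> Int), c~(Bool -> List (a -> d))
step 3: unify a ~ (List (a -> d) -> Int)  [subst: {b:=List (a -> d)} | 1 pending]
  occurs-check fail: a in (List (a -> d) -> Int)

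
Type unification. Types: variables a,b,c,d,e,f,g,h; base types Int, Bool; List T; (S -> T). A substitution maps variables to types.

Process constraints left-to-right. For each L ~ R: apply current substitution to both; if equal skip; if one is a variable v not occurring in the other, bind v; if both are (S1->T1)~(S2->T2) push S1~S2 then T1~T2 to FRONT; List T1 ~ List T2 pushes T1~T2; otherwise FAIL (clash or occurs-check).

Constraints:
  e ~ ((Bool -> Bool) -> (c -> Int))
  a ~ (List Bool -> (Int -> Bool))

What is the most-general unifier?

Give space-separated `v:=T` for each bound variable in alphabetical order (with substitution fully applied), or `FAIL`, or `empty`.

Answer: a:=(List Bool -> (Int -> Bool)) e:=((Bool -> Bool) -> (c -> Int))

Derivation:
step 1: unify e ~ ((Bool -> Bool) -> (c -> Int))  [subst: {-} | 1 pending]
  bind e := ((Bool -> Bool) -> (c -> Int))
step 2: unify a ~ (List Bool -> (Int -> Bool))  [subst: {e:=((Bool -> Bool) -> (c -> Int))} | 0 pending]
  bind a := (List Bool -> (Int -> Bool))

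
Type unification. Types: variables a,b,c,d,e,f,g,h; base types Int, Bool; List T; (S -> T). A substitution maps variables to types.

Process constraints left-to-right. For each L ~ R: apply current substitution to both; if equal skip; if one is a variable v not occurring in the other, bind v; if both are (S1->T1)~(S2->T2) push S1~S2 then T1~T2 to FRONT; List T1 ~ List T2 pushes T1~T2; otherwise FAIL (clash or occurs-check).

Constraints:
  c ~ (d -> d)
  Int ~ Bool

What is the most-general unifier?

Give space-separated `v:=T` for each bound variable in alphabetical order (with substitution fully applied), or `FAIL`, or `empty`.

step 1: unify c ~ (d -> d)  [subst: {-} | 1 pending]
  bind c := (d -> d)
step 2: unify Int ~ Bool  [subst: {c:=(d -> d)} | 0 pending]
  clash: Int vs Bool

Answer: FAIL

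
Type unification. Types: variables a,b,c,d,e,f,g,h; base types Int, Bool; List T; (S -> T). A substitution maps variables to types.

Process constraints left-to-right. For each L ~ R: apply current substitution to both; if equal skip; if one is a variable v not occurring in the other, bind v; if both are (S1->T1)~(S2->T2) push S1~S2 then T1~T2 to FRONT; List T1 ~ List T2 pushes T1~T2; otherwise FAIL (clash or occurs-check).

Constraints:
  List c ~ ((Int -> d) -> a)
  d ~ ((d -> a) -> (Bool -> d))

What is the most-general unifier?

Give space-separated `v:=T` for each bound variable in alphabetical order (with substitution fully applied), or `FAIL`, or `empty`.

Answer: FAIL

Derivation:
step 1: unify List c ~ ((Int -> d) -> a)  [subst: {-} | 1 pending]
  clash: List c vs ((Int -> d) -> a)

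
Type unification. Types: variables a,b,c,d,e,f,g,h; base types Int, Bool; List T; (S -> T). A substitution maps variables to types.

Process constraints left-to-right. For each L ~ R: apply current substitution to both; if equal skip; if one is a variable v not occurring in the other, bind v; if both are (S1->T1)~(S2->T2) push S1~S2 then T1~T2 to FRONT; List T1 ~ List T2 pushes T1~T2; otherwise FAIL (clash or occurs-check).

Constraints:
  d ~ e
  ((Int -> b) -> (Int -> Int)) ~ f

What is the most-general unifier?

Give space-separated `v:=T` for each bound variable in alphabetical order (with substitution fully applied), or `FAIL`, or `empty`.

Answer: d:=e f:=((Int -> b) -> (Int -> Int))

Derivation:
step 1: unify d ~ e  [subst: {-} | 1 pending]
  bind d := e
step 2: unify ((Int -> b) -> (Int -> Int)) ~ f  [subst: {d:=e} | 0 pending]
  bind f := ((Int -> b) -> (Int -> Int))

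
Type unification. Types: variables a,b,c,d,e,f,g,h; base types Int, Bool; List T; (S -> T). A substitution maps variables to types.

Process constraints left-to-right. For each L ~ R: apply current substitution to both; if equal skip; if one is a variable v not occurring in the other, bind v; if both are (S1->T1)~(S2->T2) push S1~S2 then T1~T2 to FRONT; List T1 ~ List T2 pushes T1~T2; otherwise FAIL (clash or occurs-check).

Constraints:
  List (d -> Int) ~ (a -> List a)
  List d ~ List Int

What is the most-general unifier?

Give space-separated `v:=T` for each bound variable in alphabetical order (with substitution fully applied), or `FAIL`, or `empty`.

Answer: FAIL

Derivation:
step 1: unify List (d -> Int) ~ (a -> List a)  [subst: {-} | 1 pending]
  clash: List (d -> Int) vs (a -> List a)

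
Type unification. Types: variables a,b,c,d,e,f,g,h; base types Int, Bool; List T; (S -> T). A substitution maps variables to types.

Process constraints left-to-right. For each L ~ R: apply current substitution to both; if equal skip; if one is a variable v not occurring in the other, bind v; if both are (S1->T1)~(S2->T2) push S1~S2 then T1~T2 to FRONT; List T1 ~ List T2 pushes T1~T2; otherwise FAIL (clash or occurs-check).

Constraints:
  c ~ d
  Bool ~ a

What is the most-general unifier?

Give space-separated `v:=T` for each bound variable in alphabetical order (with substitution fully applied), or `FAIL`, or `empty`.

step 1: unify c ~ d  [subst: {-} | 1 pending]
  bind c := d
step 2: unify Bool ~ a  [subst: {c:=d} | 0 pending]
  bind a := Bool

Answer: a:=Bool c:=d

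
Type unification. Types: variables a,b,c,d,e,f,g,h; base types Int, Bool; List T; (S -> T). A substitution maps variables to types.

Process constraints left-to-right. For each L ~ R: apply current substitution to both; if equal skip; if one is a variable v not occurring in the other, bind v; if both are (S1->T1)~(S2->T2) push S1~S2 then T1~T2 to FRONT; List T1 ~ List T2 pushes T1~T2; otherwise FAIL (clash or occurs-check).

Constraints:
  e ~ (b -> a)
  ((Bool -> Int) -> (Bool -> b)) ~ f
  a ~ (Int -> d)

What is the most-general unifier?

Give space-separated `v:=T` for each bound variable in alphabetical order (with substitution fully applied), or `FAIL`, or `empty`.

step 1: unify e ~ (b -> a)  [subst: {-} | 2 pending]
  bind e := (b -> a)
step 2: unify ((Bool -> Int) -> (Bool -> b)) ~ f  [subst: {e:=(b -> a)} | 1 pending]
  bind f := ((Bool -> Int) -> (Bool -> b))
step 3: unify a ~ (Int -> d)  [subst: {e:=(b -> a), f:=((Bool -> Int) -> (Bool -> b))} | 0 pending]
  bind a := (Int -> d)

Answer: a:=(Int -> d) e:=(b -> (Int -> d)) f:=((Bool -> Int) -> (Bool -> b))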